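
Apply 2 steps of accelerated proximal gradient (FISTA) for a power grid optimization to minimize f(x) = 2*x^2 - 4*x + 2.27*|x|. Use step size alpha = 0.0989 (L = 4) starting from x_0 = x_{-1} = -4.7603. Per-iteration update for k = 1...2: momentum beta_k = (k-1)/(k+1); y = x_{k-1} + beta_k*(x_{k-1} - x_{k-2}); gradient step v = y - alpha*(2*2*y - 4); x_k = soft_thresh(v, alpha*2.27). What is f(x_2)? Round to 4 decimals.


FISTA on f(x) = 2*x^2 - 4*x + 2.27*|x|
L = 4, alpha = 0.0989
Iteration 1: beta = 0.0, y = -4.7603 + 0.0*(-4.7603 + 4.7603) = -4.7603
  grad(y) = -23.0412, v = y - alpha*grad = -2.4815
  prox(v) = soft_thresh(-2.4815, 0.2245) = -2.257
Iteration 2: beta = 0.3333, y = -2.257 + 0.3333*(-2.257 + 4.7603) = -1.4226
  grad(y) = -9.6904, v = y - alpha*grad = -0.4642
  prox(v) = soft_thresh(-0.4642, 0.2245) = -0.2397
f(x_2) = 2*(-0.2397)^2 - 4*(-0.2397) + 2.27*|-0.2397| = 1.6179


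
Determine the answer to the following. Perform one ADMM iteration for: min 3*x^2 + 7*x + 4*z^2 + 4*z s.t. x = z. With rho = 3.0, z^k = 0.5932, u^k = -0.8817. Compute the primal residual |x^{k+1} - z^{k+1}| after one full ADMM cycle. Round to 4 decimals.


ADMM iteration with rho = 3.0, z^k = 0.5932, u^k = -0.8817
Step 1: x-update.
Minimize 3*x^2 + 7*x + (3.0/2)*(x - 0.5932 - 0.8817)^2
FOC: (2*3 + 3.0)*x = -7 + 3.0*(0.5932 + 0.8817)
x^{k+1} = -0.2861
Step 2: z-update.
Minimize 4*z^2 + 4*z + (3.0/2)*(-0.2861 - z - 0.8817)^2
FOC: (2*4 + 3.0)*z = -4 + 3.0*(-0.2861 - 0.8817)
z^{k+1} = -0.6821
Step 3: u-update.
u^{k+1} = -0.8817 - 0.2861 + 0.6821 = -0.4857
Step 4: Primal residual = |-0.2861 + 0.6821| = 0.396


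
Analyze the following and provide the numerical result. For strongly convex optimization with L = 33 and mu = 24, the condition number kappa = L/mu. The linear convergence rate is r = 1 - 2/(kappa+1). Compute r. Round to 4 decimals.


Step 1: Compute the condition number.
kappa = L/mu = 33/24 = 1.375
Step 2: Compute the convergence rate.
r = 1 - 2/(kappa + 1) = 1 - 2*mu/(L + mu) = (L - mu)/(L + mu) = 9/57 = 0.1579


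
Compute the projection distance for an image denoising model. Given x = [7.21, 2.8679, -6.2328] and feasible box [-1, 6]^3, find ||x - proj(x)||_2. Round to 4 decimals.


Project each component onto [-1, 6].
clip(7.21) = 6.0, clip(2.8679) = 2.8679, clip(-6.2328) = -1.0
Projection = [6.0, 2.8679, -1.0]
Squared diffs: [1.4641, 0.0, 27.3822]
Distance = sqrt(28.8463) = 5.3709


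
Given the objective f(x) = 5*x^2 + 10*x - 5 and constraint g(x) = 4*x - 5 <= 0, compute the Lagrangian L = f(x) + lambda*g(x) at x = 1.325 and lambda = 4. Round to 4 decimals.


Step 1: Evaluate f(x).
f(1.325) = 5*1.325^2 + 10*1.325 - 5 = 17.0281
Step 2: Evaluate g(x).
g(1.325) = 4*1.325 - 5 = 0.3
Step 3: Compute Lagrangian.
L = 17.0281 + 4*0.3 = 18.2281


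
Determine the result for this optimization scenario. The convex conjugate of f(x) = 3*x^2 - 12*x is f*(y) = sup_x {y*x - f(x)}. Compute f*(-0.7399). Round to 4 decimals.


f*(y) = sup_x {y*x - a*x^2 - b*x} = sup_x {(y-b)*x - a*x^2}
FOC: (y - b) - 2a*x = 0 => x* = (y - b)/(2a)
x* = (-0.7399 + 12)/(2*3) = 1.8767
f*(-0.7399) = (y-b)^2/(4a) = (-0.7399 + 12)^2/(4*3)
= 126.7899/12 = 10.5658


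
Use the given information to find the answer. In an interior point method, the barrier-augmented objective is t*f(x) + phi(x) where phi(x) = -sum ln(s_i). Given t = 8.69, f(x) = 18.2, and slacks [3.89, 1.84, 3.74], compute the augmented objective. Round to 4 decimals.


Step 1: Compute log-barrier.
ln values: [1.3584, 0.6098, 1.3191]
phi = -(1.3584 + 0.6098 + 1.3191) = -3.2873
Step 2: Compute augmented objective.
t*f(x) = 8.69*18.2 = 158.158
Total = 158.158 - 3.2873 = 154.8707


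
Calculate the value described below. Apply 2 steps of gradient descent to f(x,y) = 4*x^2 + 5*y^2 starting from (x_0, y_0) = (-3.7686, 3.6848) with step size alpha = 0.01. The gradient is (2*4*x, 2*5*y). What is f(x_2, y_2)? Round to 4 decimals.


Gradient descent on f(x,y) = 4*x^2 + 5*y^2.
Starting point: (-3.7686, 3.6848), alpha = 0.01
Step 1: grad_x = 2*4*-3.7686 = -30.1488, grad_y = 2*5*3.6848 = 36.848
  x_1 = -3.7686 - 0.01*-30.1488 = -3.4671
  y_1 = 3.6848 - 0.01*36.848 = 3.3163
Step 2: grad_x = 2*4*-3.4671 = -27.7369, grad_y = 2*5*3.3163 = 33.1632
  x_2 = -3.4671 - 0.01*-27.7369 = -3.1897
  y_2 = 3.3163 - 0.01*33.1632 = 2.9847
f(-3.1897, 2.9847) = 4*(-3.1897)^2 + 5*2.9847^2 = 85.2397


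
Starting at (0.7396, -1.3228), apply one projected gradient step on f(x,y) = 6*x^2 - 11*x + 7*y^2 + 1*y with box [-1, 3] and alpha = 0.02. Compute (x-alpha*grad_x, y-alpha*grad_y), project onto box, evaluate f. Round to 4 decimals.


Step 1: Compute gradient at (0.7396, -1.3228).
grad_x = 2*6*0.7396 - 11 = -2.1248
grad_y = 2*7*-1.3228 + 1 = -17.5192
Step 2: Gradient step.
x_raw = 0.7396 - 0.02*-2.1248 = 0.7821
y_raw = -1.3228 - 0.02*-17.5192 = -0.9724
Step 3: Project onto [-1, 3].
x_proj = clip(0.7821) = 0.7821
y_proj = clip(-0.9724) = -0.9724
Step 4: Evaluate f.
f(0.7821, -0.9724) = 0.7137


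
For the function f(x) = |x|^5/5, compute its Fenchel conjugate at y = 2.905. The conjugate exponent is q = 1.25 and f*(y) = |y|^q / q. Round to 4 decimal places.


The conjugate exponent q satisfies 1/p + 1/q = 1.
p = 5, so q = 5/(5 - 1) = 1.25
|y|^q = 2.905^1.25 = 3.7926
f*(2.905) = 3.7926 / 1.25 = 3.034


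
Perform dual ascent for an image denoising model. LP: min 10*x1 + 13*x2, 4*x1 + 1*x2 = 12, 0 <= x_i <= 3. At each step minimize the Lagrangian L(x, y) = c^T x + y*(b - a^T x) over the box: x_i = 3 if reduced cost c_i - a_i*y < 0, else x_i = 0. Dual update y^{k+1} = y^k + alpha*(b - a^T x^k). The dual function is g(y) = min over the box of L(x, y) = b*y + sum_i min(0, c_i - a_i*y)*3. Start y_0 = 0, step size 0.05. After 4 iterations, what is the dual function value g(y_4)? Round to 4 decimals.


Dual ascent for LP: min 10*x1 + 13*x2, 4*x1 + 1*x2 = 12, 0 <= x_i <= 3
Step 1: y^k = 0.0, reduced costs: (10.0, 13.0)
  x^k = (0.0, 0.0), subgradient = b - a^T x = 12.0
  y^{k+1} = 0.0 + 0.05*12.0 = 0.6
Step 2: y^k = 0.6, reduced costs: (7.6, 12.4)
  x^k = (0.0, 0.0), subgradient = b - a^T x = 12.0
  y^{k+1} = 0.6 + 0.05*12.0 = 1.2
Step 3: y^k = 1.2, reduced costs: (5.2, 11.8)
  x^k = (0.0, 0.0), subgradient = b - a^T x = 12.0
  y^{k+1} = 1.2 + 0.05*12.0 = 1.8
Step 4: y^k = 1.8, reduced costs: (2.8, 11.2)
  x^k = (0.0, 0.0), subgradient = b - a^T x = 12.0
  y^{k+1} = 1.8 + 0.05*12.0 = 2.4
Dual objective at y_4 = 2.4: reduced costs (0.4, 10.6), box minimizer x = (0.0, 0.0)
g(y_4) = b*y + (c1 - a1*y)*x1 + (c2 - a2*y)*x2 = 12*2.4 + 0.4*0.0 + 10.6*0.0 = 28.8 + 0.0 + 0.0 = 28.8


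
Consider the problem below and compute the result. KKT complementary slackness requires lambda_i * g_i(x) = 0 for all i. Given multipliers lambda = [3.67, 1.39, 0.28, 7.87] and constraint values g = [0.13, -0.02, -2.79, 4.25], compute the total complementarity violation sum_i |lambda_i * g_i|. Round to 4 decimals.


KKT complementary slackness check:
lambda_1 * g_1 = 3.67 * 0.13 = 0.4771
lambda_2 * g_2 = 1.39 * -0.02 = -0.0278
lambda_3 * g_3 = 0.28 * -2.79 = -0.7812
lambda_4 * g_4 = 7.87 * 4.25 = 33.4475
Total violation = 0.4771 + 0.0278 + 0.7812 + 33.4475 = 34.7336


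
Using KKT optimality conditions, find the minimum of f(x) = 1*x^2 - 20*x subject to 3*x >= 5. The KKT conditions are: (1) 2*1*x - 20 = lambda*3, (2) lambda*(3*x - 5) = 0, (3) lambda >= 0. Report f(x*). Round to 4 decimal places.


Step 1: Try lambda = 0 (constraint inactive).
Stationarity: 2*1*x - 20 = 0
x* = 20/(2*1) = 10.0
Check constraint: 3*10.0 = 30.0 >= 5 -- satisfied.
Step 2: Compute optimal value.
f(x*) = 1*10.0^2 - 20*10.0 = -100.0


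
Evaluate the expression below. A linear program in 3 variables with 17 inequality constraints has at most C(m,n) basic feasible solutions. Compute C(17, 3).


Each vertex corresponds to some choice of n active constraints out of m, so the number of vertices is at most C(m, n) = m! / (n!(m-n)!).
m = 17, n = 3
Numerator: 17 * 16 * 15
Denominator: 3! = 6
C(17, 3) = 680


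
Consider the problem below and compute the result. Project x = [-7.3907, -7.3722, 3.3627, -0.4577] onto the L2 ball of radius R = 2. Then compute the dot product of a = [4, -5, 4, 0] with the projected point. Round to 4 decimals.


Step 1: Compute ||x|| (intermediates to 6 decimals).
||x|| = sqrt((-7.3907)^2 + (-7.3722)^2 + 3.3627^2 + (-0.4577)^2) = 10.976749
Step 2: Project.
Since ||x|| > R, scale = R/||x|| = 2/10.976749 = 0.182203, proj(x) = scale * x
proj(x) = [-1.346608, -1.343237, 0.612694, -0.083394]
Step 3: Dot product.
a^T * proj(x) = 4*(-1.346608) - 5*(-1.343237) + 4*0.612694 + 0*(-0.083394) = 3.7805


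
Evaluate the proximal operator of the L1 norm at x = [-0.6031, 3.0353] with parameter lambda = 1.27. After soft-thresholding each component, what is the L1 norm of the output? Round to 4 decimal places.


Soft-thresholding with lambda = 1.27:
prox(-0.6031) = sign(-0.6031)*max(|-0.6031| - 1.27, 0) = 0.0
prox(3.0353) = sign(3.0353)*max(|3.0353| - 1.27, 0) = 1.7653
prox(x) = [0.0, 1.7653]
||prox(x)||_1 = 0.0 + 1.7653 = 1.7653


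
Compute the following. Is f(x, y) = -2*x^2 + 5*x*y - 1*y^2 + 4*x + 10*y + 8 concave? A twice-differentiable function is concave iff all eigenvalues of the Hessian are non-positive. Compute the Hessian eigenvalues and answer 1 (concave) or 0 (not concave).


The Hessian of f(x,y) = -2*x^2 + 5*x*y - 1*y^2 + 4*x + 10*y + 8 is:
H = [[-4, 5], [5, -2]]
Trace = -4 - 2 = -6
Determinant = -4*-2 - (5)^2 = -17
Discriminant = (-6)^2 - 4*-17 = 104.0
Eigenvalues: lambda_1 = -8.099, lambda_2 = 2.099
The function is not concave.

0


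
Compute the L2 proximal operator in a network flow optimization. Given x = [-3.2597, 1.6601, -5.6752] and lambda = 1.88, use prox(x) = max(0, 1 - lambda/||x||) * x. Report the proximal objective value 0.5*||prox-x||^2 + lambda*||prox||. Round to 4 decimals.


Step 1: Compute ||x||.
||x|| = 6.752
Step 2: Compute scaling factor.
scale = max(0, 1 - 1.88/6.752) = 0.7216
Step 3: prox(x) = [-2.3521, 1.1979, -4.095]
||prox(x)|| = 4.872
Step 4: Proximal objective.
0.5*||prox-x||^2 = 1.7672
lambda*||prox|| = 9.1594
Total = 10.9266


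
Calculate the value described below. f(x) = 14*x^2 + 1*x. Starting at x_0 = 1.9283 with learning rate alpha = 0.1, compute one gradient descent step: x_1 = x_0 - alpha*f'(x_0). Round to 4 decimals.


We compute the gradient at x_0 and apply the update.
f'(x) = 28*x + 1
f'(1.9283) = 28*1.9283 + 1 = 54.9924
x_1 = 1.9283 - 0.1*54.9924 = -3.5709


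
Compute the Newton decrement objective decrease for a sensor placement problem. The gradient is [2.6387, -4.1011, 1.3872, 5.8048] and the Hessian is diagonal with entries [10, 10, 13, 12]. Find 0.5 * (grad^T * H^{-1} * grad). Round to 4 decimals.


Step 1: H is diagonal, so H^(-1) * g = [0.2639, -0.4101, 0.1067, 0.4837].
Step 2: g^T H^(-1) g = sum_i g_i^2 / H_ii
  = (2.6387)^2/10 + (-4.1011)^2/10 + (1.3872)^2/13 + (5.8048)^2/12
  = 0.6963 + 1.6819 + 0.148 + 2.808 = 5.3342
Step 3: Objective decrease = 0.5 * g^T H^(-1) g = 2.6671


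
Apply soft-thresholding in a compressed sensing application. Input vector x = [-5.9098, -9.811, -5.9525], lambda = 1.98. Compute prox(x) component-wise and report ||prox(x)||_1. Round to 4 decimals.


Soft-thresholding with lambda = 1.98:
prox(-5.9098) = sign(-5.9098)*max(|-5.9098| - 1.98, 0) = -3.9298
prox(-9.811) = sign(-9.811)*max(|-9.811| - 1.98, 0) = -7.831
prox(-5.9525) = sign(-5.9525)*max(|-5.9525| - 1.98, 0) = -3.9725
prox(x) = [-3.9298, -7.831, -3.9725]
||prox(x)||_1 = 3.9298 + 7.831 + 3.9725 = 15.7333


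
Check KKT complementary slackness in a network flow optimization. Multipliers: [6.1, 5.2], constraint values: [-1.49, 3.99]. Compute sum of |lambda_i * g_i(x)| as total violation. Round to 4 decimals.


KKT complementary slackness check:
lambda_1 * g_1 = 6.1 * -1.49 = -9.089
lambda_2 * g_2 = 5.2 * 3.99 = 20.748
Total violation = 9.089 + 20.748 = 29.837


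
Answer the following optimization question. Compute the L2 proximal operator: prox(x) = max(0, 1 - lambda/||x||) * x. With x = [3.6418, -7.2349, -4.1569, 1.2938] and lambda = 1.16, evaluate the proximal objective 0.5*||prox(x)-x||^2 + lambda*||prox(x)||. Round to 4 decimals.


Step 1: Compute ||x||.
||x|| = 9.1957
Step 2: Compute scaling factor.
scale = max(0, 1 - 1.16/9.1957) = 0.8739
Step 3: prox(x) = [3.1824, -6.3222, -3.6325, 1.1306]
||prox(x)|| = 8.0357
Step 4: Proximal objective.
0.5*||prox-x||^2 = 0.6728
lambda*||prox|| = 9.3214
Total = 9.9942


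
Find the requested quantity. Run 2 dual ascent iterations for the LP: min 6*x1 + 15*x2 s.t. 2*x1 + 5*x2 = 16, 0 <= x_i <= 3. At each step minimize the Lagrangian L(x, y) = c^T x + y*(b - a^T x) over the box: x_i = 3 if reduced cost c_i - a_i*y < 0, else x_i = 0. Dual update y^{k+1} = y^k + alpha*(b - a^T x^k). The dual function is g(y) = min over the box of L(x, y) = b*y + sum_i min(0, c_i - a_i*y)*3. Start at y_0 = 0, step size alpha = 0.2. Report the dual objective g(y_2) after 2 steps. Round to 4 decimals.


Dual ascent for LP: min 6*x1 + 15*x2, 2*x1 + 5*x2 = 16, 0 <= x_i <= 3
Step 1: y^k = 0.0, reduced costs: (6.0, 15.0)
  x^k = (0.0, 0.0), subgradient = b - a^T x = 16.0
  y^{k+1} = 0.0 + 0.2*16.0 = 3.2
Step 2: y^k = 3.2, reduced costs: (-0.4, -1.0)
  x^k = (3.0, 3.0), subgradient = b - a^T x = -5.0
  y^{k+1} = 3.2 + 0.2*-5.0 = 2.2
Dual objective at y_2 = 2.2: reduced costs (1.6, 4.0), box minimizer x = (0.0, 0.0)
g(y_2) = b*y + (c1 - a1*y)*x1 + (c2 - a2*y)*x2 = 16*2.2 + 1.6*0.0 + 4.0*0.0 = 35.2 + 0.0 + 0.0 = 35.2


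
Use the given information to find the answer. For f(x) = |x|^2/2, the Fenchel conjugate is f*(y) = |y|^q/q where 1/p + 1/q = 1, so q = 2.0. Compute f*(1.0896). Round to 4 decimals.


The conjugate exponent q satisfies 1/p + 1/q = 1.
p = 2, so q = 2/(2 - 1) = 2.0
|y|^q = 1.0896^2.0 = 1.1872
f*(1.0896) = 1.1872 / 2.0 = 0.5936


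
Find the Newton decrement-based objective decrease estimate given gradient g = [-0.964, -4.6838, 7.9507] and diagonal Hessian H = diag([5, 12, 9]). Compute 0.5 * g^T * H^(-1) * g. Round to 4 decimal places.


Step 1: H is diagonal, so H^(-1) * g = [-0.1928, -0.3903, 0.8834].
Step 2: g^T H^(-1) g = sum_i g_i^2 / H_ii
  = (-0.964)^2/5 + (-4.6838)^2/12 + (7.9507)^2/9
  = 0.1859 + 1.8282 + 7.0237 = 9.0378
Step 3: Objective decrease = 0.5 * g^T H^(-1) g = 4.5189


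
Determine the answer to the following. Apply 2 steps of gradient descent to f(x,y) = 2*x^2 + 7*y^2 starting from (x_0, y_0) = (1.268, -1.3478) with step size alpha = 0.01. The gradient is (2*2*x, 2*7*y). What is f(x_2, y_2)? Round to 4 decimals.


Gradient descent on f(x,y) = 2*x^2 + 7*y^2.
Starting point: (1.268, -1.3478), alpha = 0.01
Step 1: grad_x = 2*2*1.268 = 5.072, grad_y = 2*7*-1.3478 = -18.8692
  x_1 = 1.268 - 0.01*5.072 = 1.2173
  y_1 = -1.3478 - 0.01*-18.8692 = -1.1591
Step 2: grad_x = 2*2*1.2173 = 4.8691, grad_y = 2*7*-1.1591 = -16.2275
  x_2 = 1.2173 - 0.01*4.8691 = 1.1686
  y_2 = -1.1591 - 0.01*-16.2275 = -0.9968
f(1.1686, -0.9968) = 2*1.1686^2 + 7*(-0.9968)^2 = 9.6869


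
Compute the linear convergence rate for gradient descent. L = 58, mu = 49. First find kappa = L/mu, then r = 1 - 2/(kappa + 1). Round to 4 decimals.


Step 1: Compute the condition number.
kappa = L/mu = 58/49 = 1.1837
Step 2: Compute the convergence rate.
r = 1 - 2/(kappa + 1) = 1 - 2*mu/(L + mu) = (L - mu)/(L + mu) = 9/107 = 0.0841


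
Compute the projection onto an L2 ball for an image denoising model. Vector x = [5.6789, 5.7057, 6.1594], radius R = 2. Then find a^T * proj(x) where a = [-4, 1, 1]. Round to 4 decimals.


Step 1: Compute ||x|| (intermediates to 6 decimals).
||x|| = sqrt(5.6789^2 + 5.7057^2 + 6.1594^2) = 10.136228
Step 2: Project.
Since ||x|| > R, scale = R/||x|| = 2/10.136228 = 0.197312, proj(x) = scale * x
proj(x) = [1.120515, 1.125803, 1.215324]
Step 3: Dot product.
a^T * proj(x) = -4*1.120515 + 1*1.125803 + 1*1.215324 = -2.1409


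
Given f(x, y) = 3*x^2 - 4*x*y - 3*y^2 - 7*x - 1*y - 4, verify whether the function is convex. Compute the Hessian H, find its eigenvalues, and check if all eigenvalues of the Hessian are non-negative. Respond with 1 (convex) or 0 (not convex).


The Hessian of f(x,y) = 3*x^2 - 4*x*y - 3*y^2 - 7*x - 1*y - 4 is:
H = [[6, -4], [-4, -6]]
Trace = 6 - 6 = 0
Determinant = 6*-6 - (-4)^2 = -52
Discriminant = (0)^2 - 4*-52 = 208.0
Eigenvalues: lambda_1 = -7.2111, lambda_2 = 7.2111
The function is not convex.

0


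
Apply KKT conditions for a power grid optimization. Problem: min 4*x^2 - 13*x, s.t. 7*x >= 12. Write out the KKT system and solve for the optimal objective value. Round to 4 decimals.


Step 1: Try lambda = 0 (constraint inactive).
x_unc = 13/(2*4) = 1.625
Check: 7*1.625 = 11.375 < 12 -- violated!
Step 2: Constraint must be active: 7*x = 12
x* = 12/7 = 1.7143 (rounded; the exact value 12/7 is used below)
lambda = (2*4*(12/7) - 13)/7 = 0.102
Step 3: Compute optimal value.
f(x*) = 4*(12/7)^2 - 13*(12/7) = -10.5306


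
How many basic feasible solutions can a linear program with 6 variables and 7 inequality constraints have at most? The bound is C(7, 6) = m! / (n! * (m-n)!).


Each vertex corresponds to some choice of n active constraints out of m, so the number of vertices is at most C(m, n) = m! / (n!(m-n)!).
m = 7, n = 6
Numerator: 7 * 6 * 5 * 4 * 3 * 2
Denominator: 6! = 720
C(7, 6) = 7


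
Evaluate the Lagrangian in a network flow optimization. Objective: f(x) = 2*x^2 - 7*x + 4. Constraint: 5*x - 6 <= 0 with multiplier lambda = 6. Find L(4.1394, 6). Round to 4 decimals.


Step 1: Evaluate f(x).
f(4.1394) = 2*4.1394^2 - 7*4.1394 + 4 = 9.2935
Step 2: Evaluate g(x).
g(4.1394) = 5*4.1394 - 6 = 14.697
Step 3: Compute Lagrangian.
L = 9.2935 + 6*14.697 = 97.4755


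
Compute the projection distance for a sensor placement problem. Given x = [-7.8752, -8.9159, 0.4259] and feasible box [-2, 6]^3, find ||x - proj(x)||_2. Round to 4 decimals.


Project each component onto [-2, 6].
clip(-7.8752) = -2.0, clip(-8.9159) = -2.0, clip(0.4259) = 0.4259
Projection = [-2.0, -2.0, 0.4259]
Squared diffs: [34.518, 47.8297, 0.0]
Distance = sqrt(82.3477) = 9.0746


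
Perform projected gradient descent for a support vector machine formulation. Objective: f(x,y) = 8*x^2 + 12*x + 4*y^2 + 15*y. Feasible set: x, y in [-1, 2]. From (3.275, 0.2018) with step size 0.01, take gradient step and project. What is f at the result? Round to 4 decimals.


Step 1: Compute gradient at (3.275, 0.2018).
grad_x = 2*8*3.275 + 12 = 64.4
grad_y = 2*4*0.2018 + 15 = 16.6144
Step 2: Gradient step.
x_raw = 3.275 - 0.01*64.4 = 2.631
y_raw = 0.2018 - 0.01*16.6144 = 0.0357
Step 3: Project onto [-1, 2].
x_proj = clip(2.631) = 2.0
y_proj = clip(0.0357) = 0.0357
Step 4: Evaluate f.
f(2.0, 0.0357) = 56.5399


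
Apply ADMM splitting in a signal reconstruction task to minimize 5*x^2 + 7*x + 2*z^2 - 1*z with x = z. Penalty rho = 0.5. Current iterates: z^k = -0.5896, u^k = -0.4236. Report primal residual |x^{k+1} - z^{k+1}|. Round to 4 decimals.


ADMM iteration with rho = 0.5, z^k = -0.5896, u^k = -0.4236
Step 1: x-update.
Minimize 5*x^2 + 7*x + (0.5/2)*(x + 0.5896 - 0.4236)^2
FOC: (2*5 + 0.5)*x = -7 + 0.5*(-0.5896 + 0.4236)
x^{k+1} = -0.6746
Step 2: z-update.
Minimize 2*z^2 - 1*z + (0.5/2)*(-0.6746 - z - 0.4236)^2
FOC: (2*2 + 0.5)*z = 1 + 0.5*(-0.6746 - 0.4236)
z^{k+1} = 0.1002
Step 3: u-update.
u^{k+1} = -0.4236 - 0.6746 - 0.1002 = -1.1984
Step 4: Primal residual = |-0.6746 - 0.1002| = 0.7748


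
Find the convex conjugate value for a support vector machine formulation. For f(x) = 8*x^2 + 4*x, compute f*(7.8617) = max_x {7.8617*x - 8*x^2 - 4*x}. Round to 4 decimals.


f*(y) = sup_x {y*x - a*x^2 - b*x} = sup_x {(y-b)*x - a*x^2}
FOC: (y - b) - 2a*x = 0 => x* = (y - b)/(2a)
x* = (7.8617 - 4)/(2*8) = 0.2414
f*(7.8617) = (y-b)^2/(4a) = (7.8617 - 4)^2/(4*8)
= 14.9127/32 = 0.466


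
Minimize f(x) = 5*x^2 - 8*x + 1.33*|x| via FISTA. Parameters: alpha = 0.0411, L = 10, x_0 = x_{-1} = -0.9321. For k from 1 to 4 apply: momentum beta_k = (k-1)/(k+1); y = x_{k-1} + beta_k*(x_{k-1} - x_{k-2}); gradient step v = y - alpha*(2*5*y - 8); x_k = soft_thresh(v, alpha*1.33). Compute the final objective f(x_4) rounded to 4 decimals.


FISTA on f(x) = 5*x^2 - 8*x + 1.33*|x|
L = 10, alpha = 0.0411
Iteration 1: beta = 0.0, y = -0.9321 + 0.0*(-0.9321 + 0.9321) = -0.9321
  grad(y) = -17.321, v = y - alpha*grad = -0.2202
  prox(v) = soft_thresh(-0.2202, 0.0547) = -0.1655
Iteration 2: beta = 0.3333, y = -0.1655 + 0.3333*(-0.1655 + 0.9321) = 0.09
  grad(y) = -7.1003, v = y - alpha*grad = 0.3818
  prox(v) = soft_thresh(0.3818, 0.0547) = 0.3271
Iteration 3: beta = 0.5, y = 0.3271 + 0.5*(0.3271 + 0.1655) = 0.5735
  grad(y) = -2.2653, v = y - alpha*grad = 0.6666
  prox(v) = soft_thresh(0.6666, 0.0547) = 0.6119
Iteration 4: beta = 0.6, y = 0.6119 + 0.6*(0.6119 - 0.3271) = 0.7828
  grad(y) = -0.1722, v = y - alpha*grad = 0.7899
  prox(v) = soft_thresh(0.7899, 0.0547) = 0.7352
f(x_4) = 5*0.7352^2 - 8*0.7352 + 1.33*|0.7352| = -2.2012


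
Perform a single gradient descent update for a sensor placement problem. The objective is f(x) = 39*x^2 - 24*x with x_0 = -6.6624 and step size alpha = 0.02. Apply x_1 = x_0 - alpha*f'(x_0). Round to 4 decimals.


We compute the gradient at x_0 and apply the update.
f'(x) = 78*x - 24
f'(-6.6624) = 78*-6.6624 - 24 = -543.6672
x_1 = -6.6624 - 0.02*-543.6672 = 4.2109


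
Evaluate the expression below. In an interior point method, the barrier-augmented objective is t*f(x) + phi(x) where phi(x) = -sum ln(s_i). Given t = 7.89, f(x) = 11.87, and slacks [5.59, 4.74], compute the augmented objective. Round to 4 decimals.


Step 1: Compute log-barrier.
ln values: [1.721, 1.556]
phi = -(1.721 + 1.556) = -3.277
Step 2: Compute augmented objective.
t*f(x) = 7.89*11.87 = 93.6543
Total = 93.6543 - 3.277 = 90.3773


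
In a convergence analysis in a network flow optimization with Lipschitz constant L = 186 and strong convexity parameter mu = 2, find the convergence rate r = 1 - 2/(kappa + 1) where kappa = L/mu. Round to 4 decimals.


Step 1: Compute the condition number.
kappa = L/mu = 186/2 = 93.0
Step 2: Compute the convergence rate.
r = 1 - 2/(kappa + 1) = 1 - 2*mu/(L + mu) = (L - mu)/(L + mu) = 184/188 = 0.9787


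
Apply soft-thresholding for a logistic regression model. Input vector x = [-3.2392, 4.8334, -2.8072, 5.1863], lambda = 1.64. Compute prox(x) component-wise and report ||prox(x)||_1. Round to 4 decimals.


Soft-thresholding with lambda = 1.64:
prox(-3.2392) = sign(-3.2392)*max(|-3.2392| - 1.64, 0) = -1.5992
prox(4.8334) = sign(4.8334)*max(|4.8334| - 1.64, 0) = 3.1934
prox(-2.8072) = sign(-2.8072)*max(|-2.8072| - 1.64, 0) = -1.1672
prox(5.1863) = sign(5.1863)*max(|5.1863| - 1.64, 0) = 3.5463
prox(x) = [-1.5992, 3.1934, -1.1672, 3.5463]
||prox(x)||_1 = 1.5992 + 3.1934 + 1.1672 + 3.5463 = 9.5061


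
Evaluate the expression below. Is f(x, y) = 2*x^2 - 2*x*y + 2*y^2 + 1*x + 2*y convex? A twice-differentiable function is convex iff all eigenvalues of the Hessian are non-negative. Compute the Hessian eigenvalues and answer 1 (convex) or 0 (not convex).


The Hessian of f(x,y) = 2*x^2 - 2*x*y + 2*y^2 + 1*x + 2*y is:
H = [[4, -2], [-2, 4]]
Trace = 4 + 4 = 8
Determinant = 4*4 - (-2)^2 = 12
Discriminant = (8)^2 - 4*12 = 16.0
Eigenvalues: lambda_1 = 2.0, lambda_2 = 6.0
The function is convex.

1


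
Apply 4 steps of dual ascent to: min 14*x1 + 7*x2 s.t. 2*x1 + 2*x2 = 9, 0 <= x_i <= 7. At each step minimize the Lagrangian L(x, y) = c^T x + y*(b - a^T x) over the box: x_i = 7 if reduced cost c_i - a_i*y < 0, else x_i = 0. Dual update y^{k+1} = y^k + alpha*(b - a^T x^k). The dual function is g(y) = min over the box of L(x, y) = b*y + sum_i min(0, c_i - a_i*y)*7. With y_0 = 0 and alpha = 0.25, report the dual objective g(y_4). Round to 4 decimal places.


Dual ascent for LP: min 14*x1 + 7*x2, 2*x1 + 2*x2 = 9, 0 <= x_i <= 7
Step 1: y^k = 0.0, reduced costs: (14.0, 7.0)
  x^k = (0.0, 0.0), subgradient = b - a^T x = 9.0
  y^{k+1} = 0.0 + 0.25*9.0 = 2.25
Step 2: y^k = 2.25, reduced costs: (9.5, 2.5)
  x^k = (0.0, 0.0), subgradient = b - a^T x = 9.0
  y^{k+1} = 2.25 + 0.25*9.0 = 4.5
Step 3: y^k = 4.5, reduced costs: (5.0, -2.0)
  x^k = (0.0, 7.0), subgradient = b - a^T x = -5.0
  y^{k+1} = 4.5 + 0.25*-5.0 = 3.25
Step 4: y^k = 3.25, reduced costs: (7.5, 0.5)
  x^k = (0.0, 0.0), subgradient = b - a^T x = 9.0
  y^{k+1} = 3.25 + 0.25*9.0 = 5.5
Dual objective at y_4 = 5.5: reduced costs (3.0, -4.0), box minimizer x = (0.0, 7.0)
g(y_4) = b*y + (c1 - a1*y)*x1 + (c2 - a2*y)*x2 = 9*5.5 + 3.0*0.0 + (-4.0)*7.0 = 49.5 + 0.0 - 28.0 = 21.5


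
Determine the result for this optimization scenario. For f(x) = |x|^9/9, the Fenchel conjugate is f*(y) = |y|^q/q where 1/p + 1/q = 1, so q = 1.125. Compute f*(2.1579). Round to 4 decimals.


The conjugate exponent q satisfies 1/p + 1/q = 1.
p = 9, so q = 9/(9 - 1) = 1.125
|y|^q = 2.1579^1.125 = 2.3757
f*(2.1579) = 2.3757 / 1.125 = 2.1117


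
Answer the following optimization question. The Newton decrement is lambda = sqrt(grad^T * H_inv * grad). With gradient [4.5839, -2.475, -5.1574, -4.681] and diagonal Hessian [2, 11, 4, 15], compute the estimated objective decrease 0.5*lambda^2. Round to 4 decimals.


Step 1: H is diagonal, so H^(-1) * g = [2.292, -0.225, -1.2894, -0.3121].
Step 2: g^T H^(-1) g = sum_i g_i^2 / H_ii
  = (4.5839)^2/2 + (-2.475)^2/11 + (-5.1574)^2/4 + (-4.681)^2/15
  = 10.5061 + 0.5569 + 6.6497 + 1.4608 = 19.1734
Step 3: Objective decrease = 0.5 * g^T H^(-1) g = 9.5867


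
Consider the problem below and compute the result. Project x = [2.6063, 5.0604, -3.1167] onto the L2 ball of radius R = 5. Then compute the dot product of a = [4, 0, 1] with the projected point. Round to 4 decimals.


Step 1: Compute ||x|| (intermediates to 6 decimals).
||x|| = sqrt(2.6063^2 + 5.0604^2 + (-3.1167)^2) = 6.489551
Step 2: Project.
Since ||x|| > R, scale = R/||x|| = 5/6.489551 = 0.770469, proj(x) = scale * x
proj(x) = [2.008073, 3.898881, -2.401321]
Step 3: Dot product.
a^T * proj(x) = 4*2.008073 + 0*3.898881 + 1*(-2.401321) = 5.631


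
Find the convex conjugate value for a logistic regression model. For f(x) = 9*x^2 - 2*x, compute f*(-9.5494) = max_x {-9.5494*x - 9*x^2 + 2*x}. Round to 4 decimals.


f*(y) = sup_x {y*x - a*x^2 - b*x} = sup_x {(y-b)*x - a*x^2}
FOC: (y - b) - 2a*x = 0 => x* = (y - b)/(2a)
x* = (-9.5494 + 2)/(2*9) = -0.4194
f*(-9.5494) = (y-b)^2/(4a) = (-9.5494 + 2)^2/(4*9)
= 56.9934/36 = 1.5832


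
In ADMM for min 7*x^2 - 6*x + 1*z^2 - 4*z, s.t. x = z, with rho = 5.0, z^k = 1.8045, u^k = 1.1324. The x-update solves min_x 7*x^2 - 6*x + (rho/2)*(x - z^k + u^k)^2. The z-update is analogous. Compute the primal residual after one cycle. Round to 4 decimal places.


ADMM iteration with rho = 5.0, z^k = 1.8045, u^k = 1.1324
Step 1: x-update.
Minimize 7*x^2 - 6*x + (5.0/2)*(x - 1.8045 + 1.1324)^2
FOC: (2*7 + 5.0)*x = 6 + 5.0*(1.8045 - 1.1324)
x^{k+1} = 0.4927
Step 2: z-update.
Minimize 1*z^2 - 4*z + (5.0/2)*(0.4927 - z + 1.1324)^2
FOC: (2*1 + 5.0)*z = 4 + 5.0*(0.4927 + 1.1324)
z^{k+1} = 1.7322
Step 3: u-update.
u^{k+1} = 1.1324 + 0.4927 - 1.7322 = -0.1071
Step 4: Primal residual = |0.4927 - 1.7322| = 1.2395


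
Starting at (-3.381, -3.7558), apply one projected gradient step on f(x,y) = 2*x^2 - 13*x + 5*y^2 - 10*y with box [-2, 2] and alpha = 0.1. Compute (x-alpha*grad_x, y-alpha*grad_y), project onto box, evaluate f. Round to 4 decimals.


Step 1: Compute gradient at (-3.381, -3.7558).
grad_x = 2*2*-3.381 - 13 = -26.524
grad_y = 2*5*-3.7558 - 10 = -47.558
Step 2: Gradient step.
x_raw = -3.381 - 0.1*-26.524 = -0.7286
y_raw = -3.7558 - 0.1*-47.558 = 1.0
Step 3: Project onto [-2, 2].
x_proj = clip(-0.7286) = -0.7286
y_proj = clip(1.0) = 1.0
Step 4: Evaluate f.
f(-0.7286, 1.0) = 5.5335


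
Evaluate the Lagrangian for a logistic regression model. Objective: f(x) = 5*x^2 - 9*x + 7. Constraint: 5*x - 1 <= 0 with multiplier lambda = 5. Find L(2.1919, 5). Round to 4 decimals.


Step 1: Evaluate f(x).
f(2.1919) = 5*2.1919^2 - 9*2.1919 + 7 = 11.295
Step 2: Evaluate g(x).
g(2.1919) = 5*2.1919 - 1 = 9.9595
Step 3: Compute Lagrangian.
L = 11.295 + 5*9.9595 = 61.0925


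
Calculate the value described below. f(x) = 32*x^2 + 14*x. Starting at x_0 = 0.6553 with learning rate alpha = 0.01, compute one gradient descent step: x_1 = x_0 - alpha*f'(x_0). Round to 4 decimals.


We compute the gradient at x_0 and apply the update.
f'(x) = 64*x + 14
f'(0.6553) = 64*0.6553 + 14 = 55.9392
x_1 = 0.6553 - 0.01*55.9392 = 0.0959


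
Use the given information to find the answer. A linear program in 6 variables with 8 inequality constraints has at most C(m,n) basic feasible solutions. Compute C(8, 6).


Each vertex corresponds to some choice of n active constraints out of m, so the number of vertices is at most C(m, n) = m! / (n!(m-n)!).
m = 8, n = 6
Numerator: 8 * 7 * 6 * 5 * 4 * 3
Denominator: 6! = 720
C(8, 6) = 28


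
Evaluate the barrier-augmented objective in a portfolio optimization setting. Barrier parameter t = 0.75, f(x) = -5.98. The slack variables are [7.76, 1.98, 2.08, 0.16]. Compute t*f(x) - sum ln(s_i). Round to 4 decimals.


Step 1: Compute log-barrier.
ln values: [2.049, 0.6831, 0.7324, -1.8326]
phi = -(2.049 + 0.6831 + 0.7324 - 1.8326) = -1.6319
Step 2: Compute augmented objective.
t*f(x) = 0.75*-5.98 = -4.485
Total = -4.485 - 1.6319 = -6.1169


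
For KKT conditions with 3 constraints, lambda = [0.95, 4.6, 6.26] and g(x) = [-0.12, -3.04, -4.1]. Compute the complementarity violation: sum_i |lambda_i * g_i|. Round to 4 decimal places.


KKT complementary slackness check:
lambda_1 * g_1 = 0.95 * -0.12 = -0.114
lambda_2 * g_2 = 4.6 * -3.04 = -13.984
lambda_3 * g_3 = 6.26 * -4.1 = -25.666
Total violation = 0.114 + 13.984 + 25.666 = 39.764


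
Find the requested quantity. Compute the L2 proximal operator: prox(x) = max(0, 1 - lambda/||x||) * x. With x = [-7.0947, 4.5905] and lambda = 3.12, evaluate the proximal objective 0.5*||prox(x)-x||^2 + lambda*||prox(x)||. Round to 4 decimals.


Step 1: Compute ||x||.
||x|| = 8.4503
Step 2: Compute scaling factor.
scale = max(0, 1 - 3.12/8.4503) = 0.6308
Step 3: prox(x) = [-4.4752, 2.8956]
||prox(x)|| = 5.3303
Step 4: Proximal objective.
0.5*||prox-x||^2 = 4.8672
lambda*||prox|| = 16.6305
Total = 21.4977


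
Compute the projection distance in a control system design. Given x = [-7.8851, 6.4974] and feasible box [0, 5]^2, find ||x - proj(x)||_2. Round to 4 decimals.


Project each component onto [0, 5].
clip(-7.8851) = 0.0, clip(6.4974) = 5.0
Projection = [0.0, 5.0]
Squared diffs: [62.1748, 2.2422]
Distance = sqrt(64.417) = 8.026


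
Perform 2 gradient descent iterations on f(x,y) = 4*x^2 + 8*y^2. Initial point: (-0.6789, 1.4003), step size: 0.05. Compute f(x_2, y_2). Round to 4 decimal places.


Gradient descent on f(x,y) = 4*x^2 + 8*y^2.
Starting point: (-0.6789, 1.4003), alpha = 0.05
Step 1: grad_x = 2*4*-0.6789 = -5.4312, grad_y = 2*8*1.4003 = 22.4048
  x_1 = -0.6789 - 0.05*-5.4312 = -0.4073
  y_1 = 1.4003 - 0.05*22.4048 = 0.2801
Step 2: grad_x = 2*4*-0.4073 = -3.2587, grad_y = 2*8*0.2801 = 4.481
  x_2 = -0.4073 - 0.05*-3.2587 = -0.2444
  y_2 = 0.2801 - 0.05*4.481 = 0.056
f(-0.2444, 0.056) = 4*(-0.2444)^2 + 8*0.056^2 = 0.264


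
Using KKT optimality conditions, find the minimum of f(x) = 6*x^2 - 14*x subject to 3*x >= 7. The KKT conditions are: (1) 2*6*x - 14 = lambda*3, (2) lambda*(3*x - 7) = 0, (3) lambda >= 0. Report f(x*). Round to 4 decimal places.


Step 1: Try lambda = 0 (constraint inactive).
x_unc = 14/(2*6) = 1.1667
Check: 3*1.1667 = 3.5001 < 7 -- violated!
Step 2: Constraint must be active: 3*x = 7
x* = 7/3 = 2.3333 (rounded; the exact value 7/3 is used below)
lambda = (2*6*(7/3) - 14)/3 = 4.6667
Step 3: Compute optimal value.
f(x*) = 6*(7/3)^2 - 14*(7/3) = 0.0


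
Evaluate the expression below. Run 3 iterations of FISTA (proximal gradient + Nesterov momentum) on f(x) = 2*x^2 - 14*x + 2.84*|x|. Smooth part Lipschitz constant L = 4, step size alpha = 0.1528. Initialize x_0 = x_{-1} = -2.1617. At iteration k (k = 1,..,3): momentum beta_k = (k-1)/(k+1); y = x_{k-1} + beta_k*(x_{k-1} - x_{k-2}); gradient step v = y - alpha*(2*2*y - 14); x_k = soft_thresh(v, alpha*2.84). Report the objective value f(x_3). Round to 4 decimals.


FISTA on f(x) = 2*x^2 - 14*x + 2.84*|x|
L = 4, alpha = 0.1528
Iteration 1: beta = 0.0, y = -2.1617 + 0.0*(-2.1617 + 2.1617) = -2.1617
  grad(y) = -22.6468, v = y - alpha*grad = 1.2987
  prox(v) = soft_thresh(1.2987, 0.434) = 0.8648
Iteration 2: beta = 0.3333, y = 0.8648 + 0.3333*(0.8648 + 2.1617) = 1.8736
  grad(y) = -6.5056, v = y - alpha*grad = 2.8677
  prox(v) = soft_thresh(2.8677, 0.434) = 2.4337
Iteration 3: beta = 0.5, y = 2.4337 + 0.5*(2.4337 - 0.8648) = 3.2182
  grad(y) = -1.1273, v = y - alpha*grad = 3.3904
  prox(v) = soft_thresh(3.3904, 0.434) = 2.9565
f(x_3) = 2*2.9565^2 - 14*2.9565 + 2.84*|2.9565| = -15.5128


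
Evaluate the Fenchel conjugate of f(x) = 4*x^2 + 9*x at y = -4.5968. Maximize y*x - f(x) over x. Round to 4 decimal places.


f*(y) = sup_x {y*x - a*x^2 - b*x} = sup_x {(y-b)*x - a*x^2}
FOC: (y - b) - 2a*x = 0 => x* = (y - b)/(2a)
x* = (-4.5968 - 9)/(2*4) = -1.6996
f*(-4.5968) = (y-b)^2/(4a) = (-4.5968 - 9)^2/(4*4)
= 184.873/16 = 11.5546


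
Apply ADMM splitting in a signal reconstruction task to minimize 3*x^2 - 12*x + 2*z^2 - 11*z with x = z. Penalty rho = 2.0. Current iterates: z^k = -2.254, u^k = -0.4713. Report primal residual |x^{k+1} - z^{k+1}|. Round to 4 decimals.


ADMM iteration with rho = 2.0, z^k = -2.254, u^k = -0.4713
Step 1: x-update.
Minimize 3*x^2 - 12*x + (2.0/2)*(x + 2.254 - 0.4713)^2
FOC: (2*3 + 2.0)*x = 12 + 2.0*(-2.254 + 0.4713)
x^{k+1} = 1.0543
Step 2: z-update.
Minimize 2*z^2 - 11*z + (2.0/2)*(1.0543 - z - 0.4713)^2
FOC: (2*2 + 2.0)*z = 11 + 2.0*(1.0543 - 0.4713)
z^{k+1} = 2.0277
Step 3: u-update.
u^{k+1} = -0.4713 + 1.0543 - 2.0277 = -1.4447
Step 4: Primal residual = |1.0543 - 2.0277| = 0.9734


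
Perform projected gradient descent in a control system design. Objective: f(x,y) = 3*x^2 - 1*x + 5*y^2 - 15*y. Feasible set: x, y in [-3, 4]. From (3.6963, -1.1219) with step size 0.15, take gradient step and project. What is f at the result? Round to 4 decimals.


Step 1: Compute gradient at (3.6963, -1.1219).
grad_x = 2*3*3.6963 - 1 = 21.1778
grad_y = 2*5*-1.1219 - 15 = -26.219
Step 2: Gradient step.
x_raw = 3.6963 - 0.15*21.1778 = 0.5196
y_raw = -1.1219 - 0.15*-26.219 = 2.811
Step 3: Project onto [-3, 4].
x_proj = clip(0.5196) = 0.5196
y_proj = clip(2.811) = 2.811
Step 4: Evaluate f.
f(0.5196, 2.811) = -2.3666


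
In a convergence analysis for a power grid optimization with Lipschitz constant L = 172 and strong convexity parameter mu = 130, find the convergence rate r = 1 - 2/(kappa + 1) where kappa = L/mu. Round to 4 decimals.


Step 1: Compute the condition number.
kappa = L/mu = 172/130 = 1.3231
Step 2: Compute the convergence rate.
r = 1 - 2/(kappa + 1) = 1 - 2*mu/(L + mu) = (L - mu)/(L + mu) = 42/302 = 0.1391


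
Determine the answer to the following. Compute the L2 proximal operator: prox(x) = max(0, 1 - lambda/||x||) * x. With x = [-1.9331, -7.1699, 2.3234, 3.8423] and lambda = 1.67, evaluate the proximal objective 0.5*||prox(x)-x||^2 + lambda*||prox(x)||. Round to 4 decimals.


Step 1: Compute ||x||.
||x|| = 8.6779
Step 2: Compute scaling factor.
scale = max(0, 1 - 1.67/8.6779) = 0.8076
Step 3: prox(x) = [-1.5611, -5.7901, 1.8763, 3.1029]
||prox(x)|| = 7.0079
Step 4: Proximal objective.
0.5*||prox-x||^2 = 1.3945
lambda*||prox|| = 11.7032
Total = 13.0976


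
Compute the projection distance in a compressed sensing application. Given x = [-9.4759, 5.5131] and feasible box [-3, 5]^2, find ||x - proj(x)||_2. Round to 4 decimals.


Project each component onto [-3, 5].
clip(-9.4759) = -3.0, clip(5.5131) = 5.0
Projection = [-3.0, 5.0]
Squared diffs: [41.9373, 0.2633]
Distance = sqrt(42.2006) = 6.4962


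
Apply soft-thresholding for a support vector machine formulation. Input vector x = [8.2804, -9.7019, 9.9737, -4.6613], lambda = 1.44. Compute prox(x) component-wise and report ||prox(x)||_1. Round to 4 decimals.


Soft-thresholding with lambda = 1.44:
prox(8.2804) = sign(8.2804)*max(|8.2804| - 1.44, 0) = 6.8404
prox(-9.7019) = sign(-9.7019)*max(|-9.7019| - 1.44, 0) = -8.2619
prox(9.9737) = sign(9.9737)*max(|9.9737| - 1.44, 0) = 8.5337
prox(-4.6613) = sign(-4.6613)*max(|-4.6613| - 1.44, 0) = -3.2213
prox(x) = [6.8404, -8.2619, 8.5337, -3.2213]
||prox(x)||_1 = 6.8404 + 8.2619 + 8.5337 + 3.2213 = 26.8573


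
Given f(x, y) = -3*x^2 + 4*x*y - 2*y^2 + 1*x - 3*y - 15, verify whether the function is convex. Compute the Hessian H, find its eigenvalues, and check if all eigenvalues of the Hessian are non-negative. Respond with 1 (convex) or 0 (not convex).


The Hessian of f(x,y) = -3*x^2 + 4*x*y - 2*y^2 + 1*x - 3*y - 15 is:
H = [[-6, 4], [4, -4]]
Trace = -6 - 4 = -10
Determinant = -6*-4 - (4)^2 = 8
Discriminant = (-10)^2 - 4*8 = 68.0
Eigenvalues: lambda_1 = -9.1231, lambda_2 = -0.8769
The function is not convex.

0


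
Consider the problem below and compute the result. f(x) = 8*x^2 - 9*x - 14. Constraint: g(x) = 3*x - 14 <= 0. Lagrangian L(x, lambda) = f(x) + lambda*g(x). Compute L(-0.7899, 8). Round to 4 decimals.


Step 1: Evaluate f(x).
f(-0.7899) = 8*(-0.7899)^2 - 9*(-0.7899) - 14 = -1.8994
Step 2: Evaluate g(x).
g(-0.7899) = 3*-0.7899 - 14 = -16.3697
Step 3: Compute Lagrangian.
L = -1.8994 + 8*-16.3697 = -132.857


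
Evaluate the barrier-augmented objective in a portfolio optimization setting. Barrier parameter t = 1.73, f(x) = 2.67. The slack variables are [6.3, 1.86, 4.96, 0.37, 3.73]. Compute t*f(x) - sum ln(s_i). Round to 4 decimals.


Step 1: Compute log-barrier.
ln values: [1.8405, 0.6206, 1.6014, -0.9943, 1.3164]
phi = -(1.8405 + 0.6206 + 1.6014 - 0.9943 + 1.3164) = -4.3847
Step 2: Compute augmented objective.
t*f(x) = 1.73*2.67 = 4.6191
Total = 4.6191 - 4.3847 = 0.2344


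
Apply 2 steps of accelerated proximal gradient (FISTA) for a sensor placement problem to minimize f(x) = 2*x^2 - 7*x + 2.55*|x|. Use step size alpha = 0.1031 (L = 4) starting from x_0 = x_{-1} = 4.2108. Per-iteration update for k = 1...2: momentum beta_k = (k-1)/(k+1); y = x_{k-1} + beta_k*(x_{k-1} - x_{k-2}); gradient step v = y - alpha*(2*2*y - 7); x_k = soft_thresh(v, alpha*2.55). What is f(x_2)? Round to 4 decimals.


FISTA on f(x) = 2*x^2 - 7*x + 2.55*|x|
L = 4, alpha = 0.1031
Iteration 1: beta = 0.0, y = 4.2108 + 0.0*(4.2108 - 4.2108) = 4.2108
  grad(y) = 9.8432, v = y - alpha*grad = 3.196
  prox(v) = soft_thresh(3.196, 0.2629) = 2.9331
Iteration 2: beta = 0.3333, y = 2.9331 + 0.3333*(2.9331 - 4.2108) = 2.5071
  grad(y) = 3.0286, v = y - alpha*grad = 2.1949
  prox(v) = soft_thresh(2.1949, 0.2629) = 1.932
f(x_2) = 2*1.932^2 - 7*1.932 + 2.55*|1.932| = -1.1322


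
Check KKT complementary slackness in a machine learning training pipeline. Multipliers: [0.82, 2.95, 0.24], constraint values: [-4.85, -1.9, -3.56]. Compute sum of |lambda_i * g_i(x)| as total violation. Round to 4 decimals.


KKT complementary slackness check:
lambda_1 * g_1 = 0.82 * -4.85 = -3.977
lambda_2 * g_2 = 2.95 * -1.9 = -5.605
lambda_3 * g_3 = 0.24 * -3.56 = -0.8544
Total violation = 3.977 + 5.605 + 0.8544 = 10.4364


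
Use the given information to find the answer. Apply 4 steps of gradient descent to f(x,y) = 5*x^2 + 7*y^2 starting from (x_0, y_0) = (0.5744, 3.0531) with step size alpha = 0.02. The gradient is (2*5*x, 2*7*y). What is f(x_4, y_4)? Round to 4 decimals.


Gradient descent on f(x,y) = 5*x^2 + 7*y^2.
Starting point: (0.5744, 3.0531), alpha = 0.02
Step 1: grad_x = 2*5*0.5744 = 5.744, grad_y = 2*7*3.0531 = 42.7434
  x_1 = 0.5744 - 0.02*5.744 = 0.4595
  y_1 = 3.0531 - 0.02*42.7434 = 2.1982
Step 2: grad_x = 2*5*0.4595 = 4.5952, grad_y = 2*7*2.1982 = 30.7752
  x_2 = 0.4595 - 0.02*4.5952 = 0.3676
  y_2 = 2.1982 - 0.02*30.7752 = 1.5827
Step 3: grad_x = 2*5*0.3676 = 3.6762, grad_y = 2*7*1.5827 = 22.1582
  x_3 = 0.3676 - 0.02*3.6762 = 0.2941
  y_3 = 1.5827 - 0.02*22.1582 = 1.1396
Step 4: grad_x = 2*5*0.2941 = 2.9409, grad_y = 2*7*1.1396 = 15.9539
  x_4 = 0.2941 - 0.02*2.9409 = 0.2353
  y_4 = 1.1396 - 0.02*15.9539 = 0.8205
f(0.2353, 0.8205) = 5*0.2353^2 + 7*0.8205^2 = 4.9891


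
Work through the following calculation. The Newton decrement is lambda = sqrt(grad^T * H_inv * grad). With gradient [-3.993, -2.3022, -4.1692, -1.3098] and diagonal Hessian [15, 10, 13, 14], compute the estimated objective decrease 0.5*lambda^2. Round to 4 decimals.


Step 1: H is diagonal, so H^(-1) * g = [-0.2662, -0.2302, -0.3207, -0.0936].
Step 2: g^T H^(-1) g = sum_i g_i^2 / H_ii
  = (-3.993)^2/15 + (-2.3022)^2/10 + (-4.1692)^2/13 + (-1.3098)^2/14
  = 1.0629 + 0.53 + 1.3371 + 0.1225 = 3.0526
Step 3: Objective decrease = 0.5 * g^T H^(-1) g = 1.5263
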